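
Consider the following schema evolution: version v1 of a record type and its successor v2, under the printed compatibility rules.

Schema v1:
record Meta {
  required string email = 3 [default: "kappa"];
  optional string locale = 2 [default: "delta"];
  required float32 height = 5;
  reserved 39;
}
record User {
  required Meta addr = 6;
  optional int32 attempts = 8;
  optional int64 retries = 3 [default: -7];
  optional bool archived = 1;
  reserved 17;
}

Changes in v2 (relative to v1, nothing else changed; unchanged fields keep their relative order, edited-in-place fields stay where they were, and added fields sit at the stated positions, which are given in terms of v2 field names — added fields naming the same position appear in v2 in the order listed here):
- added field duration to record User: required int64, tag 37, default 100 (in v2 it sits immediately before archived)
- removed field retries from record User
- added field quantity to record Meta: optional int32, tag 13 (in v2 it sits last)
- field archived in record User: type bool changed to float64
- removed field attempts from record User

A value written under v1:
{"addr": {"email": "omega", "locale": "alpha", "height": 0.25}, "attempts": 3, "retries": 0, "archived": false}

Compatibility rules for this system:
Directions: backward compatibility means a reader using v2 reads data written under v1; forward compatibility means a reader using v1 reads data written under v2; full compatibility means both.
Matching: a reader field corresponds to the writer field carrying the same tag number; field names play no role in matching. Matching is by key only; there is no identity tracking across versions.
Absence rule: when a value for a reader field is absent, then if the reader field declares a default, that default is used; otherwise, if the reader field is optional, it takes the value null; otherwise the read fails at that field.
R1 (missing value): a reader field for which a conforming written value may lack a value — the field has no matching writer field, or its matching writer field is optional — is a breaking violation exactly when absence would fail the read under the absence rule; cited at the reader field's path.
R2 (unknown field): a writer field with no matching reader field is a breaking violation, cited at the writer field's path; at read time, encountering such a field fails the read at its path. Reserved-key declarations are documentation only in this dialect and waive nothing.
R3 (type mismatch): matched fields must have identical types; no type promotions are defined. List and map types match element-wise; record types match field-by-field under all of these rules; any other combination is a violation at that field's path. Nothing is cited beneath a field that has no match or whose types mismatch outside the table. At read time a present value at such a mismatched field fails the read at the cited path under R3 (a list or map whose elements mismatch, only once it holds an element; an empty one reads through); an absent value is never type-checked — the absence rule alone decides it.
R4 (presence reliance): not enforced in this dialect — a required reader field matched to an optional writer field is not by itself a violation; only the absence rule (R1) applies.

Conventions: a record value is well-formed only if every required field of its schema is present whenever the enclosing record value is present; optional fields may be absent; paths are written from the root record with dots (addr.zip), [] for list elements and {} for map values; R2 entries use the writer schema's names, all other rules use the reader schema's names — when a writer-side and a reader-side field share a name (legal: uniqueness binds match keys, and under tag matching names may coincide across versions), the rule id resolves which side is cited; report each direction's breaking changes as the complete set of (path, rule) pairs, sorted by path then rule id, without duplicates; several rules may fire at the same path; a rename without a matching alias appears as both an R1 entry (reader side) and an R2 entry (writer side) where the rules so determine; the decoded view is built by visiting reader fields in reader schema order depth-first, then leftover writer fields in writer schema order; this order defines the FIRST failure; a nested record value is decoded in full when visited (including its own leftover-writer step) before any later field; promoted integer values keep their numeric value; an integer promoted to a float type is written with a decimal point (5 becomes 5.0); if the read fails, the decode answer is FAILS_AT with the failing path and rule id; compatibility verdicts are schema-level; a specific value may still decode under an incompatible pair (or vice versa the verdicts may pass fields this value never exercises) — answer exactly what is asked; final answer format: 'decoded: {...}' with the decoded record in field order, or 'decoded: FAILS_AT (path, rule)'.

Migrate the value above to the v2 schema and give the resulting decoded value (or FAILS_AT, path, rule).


decoded: FAILS_AT (archived, R3)

arrows below run writer -> reader for User
decode (reader v2):
  addr.email := "omega"
  addr.locale := "alpha"
  addr.height := 0.25
  addr.quantity := null (absent, optional -> null)
  duration := 100 (absent -> default)
  read fails at archived under R3
  => FAILS_AT (archived, R3)
ruling out the remaining User differences:
  added field duration to record User: required int64, tag 37, default 100 (in v2 it sits immediately before archived) -> a verdict-level change on User — the shown value reads the same
  removed field retries from record User -> a verdict-level change on User — the shown value reads the same
  added field quantity to record Meta: optional int32, tag 13 (in v2 it sits last) -> a verdict-level change on User — the shown value reads the same
  removed field attempts from record User -> a verdict-level change on User — the shown value reads the same


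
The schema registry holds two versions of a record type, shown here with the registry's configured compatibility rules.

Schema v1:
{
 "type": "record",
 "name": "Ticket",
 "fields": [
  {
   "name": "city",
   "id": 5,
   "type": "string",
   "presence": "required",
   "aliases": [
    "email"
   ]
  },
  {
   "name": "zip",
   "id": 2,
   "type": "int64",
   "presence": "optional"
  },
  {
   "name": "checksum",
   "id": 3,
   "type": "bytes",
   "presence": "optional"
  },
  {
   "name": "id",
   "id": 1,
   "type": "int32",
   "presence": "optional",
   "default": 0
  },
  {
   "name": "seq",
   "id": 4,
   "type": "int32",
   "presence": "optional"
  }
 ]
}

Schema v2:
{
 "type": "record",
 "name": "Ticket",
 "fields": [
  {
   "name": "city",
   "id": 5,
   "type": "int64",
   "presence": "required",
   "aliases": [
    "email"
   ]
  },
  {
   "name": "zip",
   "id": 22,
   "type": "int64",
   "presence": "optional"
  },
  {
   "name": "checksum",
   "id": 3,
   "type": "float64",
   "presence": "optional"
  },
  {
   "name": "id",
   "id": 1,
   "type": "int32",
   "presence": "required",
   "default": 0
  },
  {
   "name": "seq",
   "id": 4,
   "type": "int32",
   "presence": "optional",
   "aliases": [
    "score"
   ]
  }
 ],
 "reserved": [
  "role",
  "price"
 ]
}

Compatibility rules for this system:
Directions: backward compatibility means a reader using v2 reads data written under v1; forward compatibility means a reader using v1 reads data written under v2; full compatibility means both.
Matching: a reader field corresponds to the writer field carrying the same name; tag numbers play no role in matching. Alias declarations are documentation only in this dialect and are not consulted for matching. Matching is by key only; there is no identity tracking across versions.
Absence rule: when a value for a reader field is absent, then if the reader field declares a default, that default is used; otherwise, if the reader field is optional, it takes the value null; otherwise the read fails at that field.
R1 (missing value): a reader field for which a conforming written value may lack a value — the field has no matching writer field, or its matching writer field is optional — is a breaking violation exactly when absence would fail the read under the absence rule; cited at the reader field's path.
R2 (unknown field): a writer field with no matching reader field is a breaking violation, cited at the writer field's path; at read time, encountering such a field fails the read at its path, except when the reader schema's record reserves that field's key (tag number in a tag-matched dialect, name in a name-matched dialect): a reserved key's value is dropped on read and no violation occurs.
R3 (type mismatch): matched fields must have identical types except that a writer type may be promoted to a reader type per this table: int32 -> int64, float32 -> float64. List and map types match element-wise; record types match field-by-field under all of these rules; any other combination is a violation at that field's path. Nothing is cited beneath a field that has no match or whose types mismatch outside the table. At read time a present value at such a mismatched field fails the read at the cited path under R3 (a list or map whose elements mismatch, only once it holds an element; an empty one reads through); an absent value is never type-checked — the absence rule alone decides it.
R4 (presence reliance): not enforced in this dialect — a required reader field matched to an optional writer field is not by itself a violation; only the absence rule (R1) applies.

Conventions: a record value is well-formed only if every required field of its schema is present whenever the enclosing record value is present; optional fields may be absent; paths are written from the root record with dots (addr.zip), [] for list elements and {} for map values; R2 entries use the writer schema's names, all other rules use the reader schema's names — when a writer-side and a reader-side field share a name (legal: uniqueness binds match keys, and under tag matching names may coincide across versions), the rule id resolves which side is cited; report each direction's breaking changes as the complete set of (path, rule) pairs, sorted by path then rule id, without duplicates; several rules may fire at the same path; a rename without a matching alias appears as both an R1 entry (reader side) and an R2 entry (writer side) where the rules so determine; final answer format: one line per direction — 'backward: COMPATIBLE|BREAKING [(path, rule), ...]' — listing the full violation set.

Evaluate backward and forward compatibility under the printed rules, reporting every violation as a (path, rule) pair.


each type pair in Ticket: writer, then reader
backward analysis of Ticket with v2 as reader and v1 as writer:
  city: string -> int64, writer required; from city
  zip: int64 -> int64, writer optional; from zip
  checksum: bytes -> float64, writer optional; from checksum
  id: int32 -> int32, writer optional; from id
  seq: int32 -> int32, writer optional; from seq
  breaking: (checksum, R3)
  breaking: (city, R3)
  => 2 violation(s): backward is BREAKING for Ticket
forward analysis of Ticket with v1 as reader and v2 as writer:
  city: int64 -> string, writer required; from city
  zip: int64 -> int64, writer optional; from zip
  checksum: float64 -> bytes, writer optional; from checksum
  id: int32 -> int32, writer required; from id
  seq: int32 -> int32, writer optional; from seq
  breaking: (checksum, R3)
  breaking: (city, R3)
  => 2 violation(s): forward is BREAKING for Ticket

backward: BREAKING [(checksum, R3), (city, R3)]; forward: BREAKING [(checksum, R3), (city, R3)]


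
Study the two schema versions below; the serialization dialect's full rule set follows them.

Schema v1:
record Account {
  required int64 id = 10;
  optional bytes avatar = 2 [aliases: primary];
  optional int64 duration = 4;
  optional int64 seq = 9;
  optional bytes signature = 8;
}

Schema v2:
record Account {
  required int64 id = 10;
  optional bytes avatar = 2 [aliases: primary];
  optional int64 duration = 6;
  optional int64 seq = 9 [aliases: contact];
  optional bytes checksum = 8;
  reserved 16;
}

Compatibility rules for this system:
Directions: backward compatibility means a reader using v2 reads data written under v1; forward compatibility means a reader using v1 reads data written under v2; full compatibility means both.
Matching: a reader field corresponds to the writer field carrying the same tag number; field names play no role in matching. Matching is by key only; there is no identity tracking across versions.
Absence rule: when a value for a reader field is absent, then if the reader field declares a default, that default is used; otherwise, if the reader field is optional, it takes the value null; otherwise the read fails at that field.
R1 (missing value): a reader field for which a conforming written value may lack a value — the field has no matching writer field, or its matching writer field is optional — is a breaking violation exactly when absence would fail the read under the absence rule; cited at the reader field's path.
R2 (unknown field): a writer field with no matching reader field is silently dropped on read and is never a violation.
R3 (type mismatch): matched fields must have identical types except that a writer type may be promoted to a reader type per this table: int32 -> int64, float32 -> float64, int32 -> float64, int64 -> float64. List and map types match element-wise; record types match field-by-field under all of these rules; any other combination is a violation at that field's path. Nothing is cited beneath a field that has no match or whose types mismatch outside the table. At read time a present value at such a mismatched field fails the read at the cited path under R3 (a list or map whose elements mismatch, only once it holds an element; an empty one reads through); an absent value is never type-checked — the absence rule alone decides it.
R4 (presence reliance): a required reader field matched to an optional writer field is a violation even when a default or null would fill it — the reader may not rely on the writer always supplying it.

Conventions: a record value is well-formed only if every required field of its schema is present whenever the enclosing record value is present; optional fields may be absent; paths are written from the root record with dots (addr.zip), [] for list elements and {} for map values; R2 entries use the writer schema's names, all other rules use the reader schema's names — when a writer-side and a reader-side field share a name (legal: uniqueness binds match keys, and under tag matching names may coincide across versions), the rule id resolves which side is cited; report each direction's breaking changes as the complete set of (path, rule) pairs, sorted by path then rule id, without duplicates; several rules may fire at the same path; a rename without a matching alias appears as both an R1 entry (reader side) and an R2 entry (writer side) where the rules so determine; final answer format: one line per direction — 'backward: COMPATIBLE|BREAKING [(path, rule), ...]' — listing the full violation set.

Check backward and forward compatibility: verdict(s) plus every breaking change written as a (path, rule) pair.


backward: COMPATIBLE []; forward: COMPATIBLE []

each type pair in Account: writer, then reader
backward pass over Account, reader schema v2, writer schema v1:
  id <- id (int64 -> int64, writer required)
  avatar <- avatar (bytes -> bytes, writer optional)
  duration: no writer-side match
  seq <- seq (int64 -> int64, writer optional)
  checksum <- signature (bytes -> bytes, writer optional)
  writer duration: unknown to reader
  => no violations; backward on Account: COMPATIBLE
forward pass over Account, reader schema v1, writer schema v2:
  id <- id (int64 -> int64, writer required)
  avatar <- avatar (bytes -> bytes, writer optional)
  duration: no writer-side match
  seq <- seq (int64 -> int64, writer optional)
  signature <- checksum (bytes -> bytes, writer optional)
  writer duration: unknown to reader
  => no violations; forward on Account: COMPATIBLE


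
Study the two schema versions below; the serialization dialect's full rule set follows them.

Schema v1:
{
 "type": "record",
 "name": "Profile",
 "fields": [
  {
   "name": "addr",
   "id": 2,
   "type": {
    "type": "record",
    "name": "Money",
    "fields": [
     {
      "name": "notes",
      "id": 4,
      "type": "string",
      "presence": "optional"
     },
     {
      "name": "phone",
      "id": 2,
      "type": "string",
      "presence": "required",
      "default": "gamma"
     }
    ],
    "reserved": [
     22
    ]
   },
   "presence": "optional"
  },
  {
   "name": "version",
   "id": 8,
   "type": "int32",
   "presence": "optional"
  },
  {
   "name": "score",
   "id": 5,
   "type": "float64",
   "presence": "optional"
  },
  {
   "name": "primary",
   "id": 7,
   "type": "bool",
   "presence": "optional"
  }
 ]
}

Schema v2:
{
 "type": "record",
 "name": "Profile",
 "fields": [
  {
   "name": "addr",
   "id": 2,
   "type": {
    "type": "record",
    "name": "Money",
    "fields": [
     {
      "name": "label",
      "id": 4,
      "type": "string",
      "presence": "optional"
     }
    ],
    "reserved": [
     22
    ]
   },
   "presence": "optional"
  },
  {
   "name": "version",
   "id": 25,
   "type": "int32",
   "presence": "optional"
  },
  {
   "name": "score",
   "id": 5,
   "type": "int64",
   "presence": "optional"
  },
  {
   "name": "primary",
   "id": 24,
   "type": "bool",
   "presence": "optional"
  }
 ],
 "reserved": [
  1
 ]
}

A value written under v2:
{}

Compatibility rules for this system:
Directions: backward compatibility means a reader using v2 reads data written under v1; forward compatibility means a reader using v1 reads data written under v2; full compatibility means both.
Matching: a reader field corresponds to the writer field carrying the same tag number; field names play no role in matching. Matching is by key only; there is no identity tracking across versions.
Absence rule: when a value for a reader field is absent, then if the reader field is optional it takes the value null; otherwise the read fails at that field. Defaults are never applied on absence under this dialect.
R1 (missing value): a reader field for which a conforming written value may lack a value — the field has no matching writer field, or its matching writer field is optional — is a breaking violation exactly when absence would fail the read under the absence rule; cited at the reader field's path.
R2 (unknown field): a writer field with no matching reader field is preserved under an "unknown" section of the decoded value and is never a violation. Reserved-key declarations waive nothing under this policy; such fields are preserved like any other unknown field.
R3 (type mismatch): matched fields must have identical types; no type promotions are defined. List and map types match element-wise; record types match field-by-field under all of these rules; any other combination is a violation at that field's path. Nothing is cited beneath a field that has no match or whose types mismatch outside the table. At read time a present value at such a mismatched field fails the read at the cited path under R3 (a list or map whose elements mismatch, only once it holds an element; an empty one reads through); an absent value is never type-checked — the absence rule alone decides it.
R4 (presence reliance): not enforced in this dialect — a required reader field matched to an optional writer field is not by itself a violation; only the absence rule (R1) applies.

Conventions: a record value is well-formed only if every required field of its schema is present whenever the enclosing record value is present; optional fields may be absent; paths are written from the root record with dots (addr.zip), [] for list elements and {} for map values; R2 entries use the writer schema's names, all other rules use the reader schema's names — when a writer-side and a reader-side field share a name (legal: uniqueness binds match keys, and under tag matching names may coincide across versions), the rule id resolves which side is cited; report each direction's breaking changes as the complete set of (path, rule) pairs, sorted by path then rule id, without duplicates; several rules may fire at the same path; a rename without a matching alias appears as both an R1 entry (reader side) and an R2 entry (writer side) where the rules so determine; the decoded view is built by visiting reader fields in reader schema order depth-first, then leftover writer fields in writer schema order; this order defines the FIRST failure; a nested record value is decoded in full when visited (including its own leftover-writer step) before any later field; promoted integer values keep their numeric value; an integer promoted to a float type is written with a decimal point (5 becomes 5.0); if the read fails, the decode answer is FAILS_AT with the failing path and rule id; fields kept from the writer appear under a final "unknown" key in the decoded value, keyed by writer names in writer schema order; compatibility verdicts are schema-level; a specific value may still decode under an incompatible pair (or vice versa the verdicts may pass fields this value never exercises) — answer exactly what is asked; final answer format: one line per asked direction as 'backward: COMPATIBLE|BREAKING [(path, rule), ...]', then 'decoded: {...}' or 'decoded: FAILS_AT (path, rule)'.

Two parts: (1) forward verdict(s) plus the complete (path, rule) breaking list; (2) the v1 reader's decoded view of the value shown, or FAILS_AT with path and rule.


arrows below run writer -> reader for Profile
forward on Profile — v1 reading data written by v2:
  addr: Money -> Money, writer optional; from addr
  version has no writer counterpart
  score: int64 -> float64, writer optional; from score
  primary has no writer counterpart
  version (writer side), unknown to reader
  primary (writer side), unknown to reader
  addr.notes: string -> string, writer optional; from addr.label
  addr.phone has no writer counterpart
  R1 fires at addr.phone
  R3 fires at score
  => forward verdict for Profile: BREAKING, 2 violation(s)
migrating the Profile value to v1:
  addr := null (absent, optional -> null)
  version := null (absent, optional -> null)
  score := null (absent, optional -> null)
  primary := null (absent, optional -> null)
  => decoded: {"addr": null, "version": null, "score": null, "primary": null}
checking off the Profile differences that do not matter here:
  field primary in record Profile: tag 7 changed to 24 -> inert for the asked Profile verdict: nothing fires
  field version in record Profile: tag 8 changed to 25 -> inert for the asked Profile verdict: nothing fires
  renamed field notes to label in record Money -> inert for the asked Profile verdict: nothing fires

forward: BREAKING [(addr.phone, R1), (score, R3)]; decoded: {"addr": null, "version": null, "score": null, "primary": null}


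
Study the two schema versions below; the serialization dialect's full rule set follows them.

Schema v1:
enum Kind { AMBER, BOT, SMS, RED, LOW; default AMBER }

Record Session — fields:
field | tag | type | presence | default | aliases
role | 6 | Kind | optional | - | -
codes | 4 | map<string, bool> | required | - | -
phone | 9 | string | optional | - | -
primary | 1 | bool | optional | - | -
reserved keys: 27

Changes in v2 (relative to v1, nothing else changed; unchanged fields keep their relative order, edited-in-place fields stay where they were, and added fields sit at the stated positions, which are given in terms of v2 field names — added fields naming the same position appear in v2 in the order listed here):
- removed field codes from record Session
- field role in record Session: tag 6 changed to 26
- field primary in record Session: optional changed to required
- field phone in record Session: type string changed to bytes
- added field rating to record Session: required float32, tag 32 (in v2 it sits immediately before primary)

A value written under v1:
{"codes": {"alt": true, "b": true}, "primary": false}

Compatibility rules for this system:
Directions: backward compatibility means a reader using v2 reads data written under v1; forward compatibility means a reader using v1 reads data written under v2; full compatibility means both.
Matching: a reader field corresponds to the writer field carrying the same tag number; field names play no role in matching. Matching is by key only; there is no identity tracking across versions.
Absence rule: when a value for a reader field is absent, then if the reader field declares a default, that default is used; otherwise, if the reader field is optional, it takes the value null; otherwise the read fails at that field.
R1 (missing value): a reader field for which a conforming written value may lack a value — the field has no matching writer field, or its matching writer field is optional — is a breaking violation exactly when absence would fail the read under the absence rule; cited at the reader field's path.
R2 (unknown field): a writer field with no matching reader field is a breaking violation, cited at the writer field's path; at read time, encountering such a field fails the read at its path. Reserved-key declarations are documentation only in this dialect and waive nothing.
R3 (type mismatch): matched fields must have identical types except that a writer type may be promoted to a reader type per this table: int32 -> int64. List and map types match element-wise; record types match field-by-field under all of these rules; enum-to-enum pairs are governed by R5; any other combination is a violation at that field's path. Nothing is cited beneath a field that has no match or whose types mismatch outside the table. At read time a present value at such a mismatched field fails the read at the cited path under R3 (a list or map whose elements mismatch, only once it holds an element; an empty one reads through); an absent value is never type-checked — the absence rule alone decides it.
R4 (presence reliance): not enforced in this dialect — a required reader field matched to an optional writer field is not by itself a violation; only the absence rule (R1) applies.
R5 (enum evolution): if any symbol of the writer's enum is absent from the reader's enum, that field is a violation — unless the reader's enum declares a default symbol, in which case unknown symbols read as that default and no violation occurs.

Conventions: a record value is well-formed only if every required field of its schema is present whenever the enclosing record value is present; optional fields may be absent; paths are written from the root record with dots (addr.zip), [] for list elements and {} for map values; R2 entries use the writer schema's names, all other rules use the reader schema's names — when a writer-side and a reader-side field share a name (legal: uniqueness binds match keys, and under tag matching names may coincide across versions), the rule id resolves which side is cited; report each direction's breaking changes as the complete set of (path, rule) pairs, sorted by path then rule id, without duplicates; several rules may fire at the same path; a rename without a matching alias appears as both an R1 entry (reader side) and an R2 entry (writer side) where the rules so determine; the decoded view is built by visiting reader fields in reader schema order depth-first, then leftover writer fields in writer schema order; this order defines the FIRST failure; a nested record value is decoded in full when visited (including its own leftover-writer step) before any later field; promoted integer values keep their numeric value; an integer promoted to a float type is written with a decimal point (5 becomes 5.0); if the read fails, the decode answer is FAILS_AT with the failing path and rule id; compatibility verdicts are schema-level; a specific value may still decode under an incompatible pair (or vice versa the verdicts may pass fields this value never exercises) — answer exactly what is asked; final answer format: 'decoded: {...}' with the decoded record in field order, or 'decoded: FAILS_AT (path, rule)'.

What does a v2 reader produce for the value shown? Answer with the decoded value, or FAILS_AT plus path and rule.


decoded: FAILS_AT (rating, R1)

in Session below, arrows point writer -> reader
migrating the Session value to v2:
  role := null (missing; optional => null)
  phone := null (missing; optional => null)
  read fails at rating under R1 (no fill)
  => FAILS_AT (rating, R1)
the other Session changes do not affect what is asked:
  removed field codes from record Session -> matters for Session compatibility verdicts, not for this value's decode
  field role in record Session: tag 6 changed to 26 -> matters for Session compatibility verdicts, not for this value's decode
  field primary in record Session: optional changed to required -> matters for Session compatibility verdicts, not for this value's decode
  field phone in record Session: type string changed to bytes -> matters for Session compatibility verdicts, not for this value's decode


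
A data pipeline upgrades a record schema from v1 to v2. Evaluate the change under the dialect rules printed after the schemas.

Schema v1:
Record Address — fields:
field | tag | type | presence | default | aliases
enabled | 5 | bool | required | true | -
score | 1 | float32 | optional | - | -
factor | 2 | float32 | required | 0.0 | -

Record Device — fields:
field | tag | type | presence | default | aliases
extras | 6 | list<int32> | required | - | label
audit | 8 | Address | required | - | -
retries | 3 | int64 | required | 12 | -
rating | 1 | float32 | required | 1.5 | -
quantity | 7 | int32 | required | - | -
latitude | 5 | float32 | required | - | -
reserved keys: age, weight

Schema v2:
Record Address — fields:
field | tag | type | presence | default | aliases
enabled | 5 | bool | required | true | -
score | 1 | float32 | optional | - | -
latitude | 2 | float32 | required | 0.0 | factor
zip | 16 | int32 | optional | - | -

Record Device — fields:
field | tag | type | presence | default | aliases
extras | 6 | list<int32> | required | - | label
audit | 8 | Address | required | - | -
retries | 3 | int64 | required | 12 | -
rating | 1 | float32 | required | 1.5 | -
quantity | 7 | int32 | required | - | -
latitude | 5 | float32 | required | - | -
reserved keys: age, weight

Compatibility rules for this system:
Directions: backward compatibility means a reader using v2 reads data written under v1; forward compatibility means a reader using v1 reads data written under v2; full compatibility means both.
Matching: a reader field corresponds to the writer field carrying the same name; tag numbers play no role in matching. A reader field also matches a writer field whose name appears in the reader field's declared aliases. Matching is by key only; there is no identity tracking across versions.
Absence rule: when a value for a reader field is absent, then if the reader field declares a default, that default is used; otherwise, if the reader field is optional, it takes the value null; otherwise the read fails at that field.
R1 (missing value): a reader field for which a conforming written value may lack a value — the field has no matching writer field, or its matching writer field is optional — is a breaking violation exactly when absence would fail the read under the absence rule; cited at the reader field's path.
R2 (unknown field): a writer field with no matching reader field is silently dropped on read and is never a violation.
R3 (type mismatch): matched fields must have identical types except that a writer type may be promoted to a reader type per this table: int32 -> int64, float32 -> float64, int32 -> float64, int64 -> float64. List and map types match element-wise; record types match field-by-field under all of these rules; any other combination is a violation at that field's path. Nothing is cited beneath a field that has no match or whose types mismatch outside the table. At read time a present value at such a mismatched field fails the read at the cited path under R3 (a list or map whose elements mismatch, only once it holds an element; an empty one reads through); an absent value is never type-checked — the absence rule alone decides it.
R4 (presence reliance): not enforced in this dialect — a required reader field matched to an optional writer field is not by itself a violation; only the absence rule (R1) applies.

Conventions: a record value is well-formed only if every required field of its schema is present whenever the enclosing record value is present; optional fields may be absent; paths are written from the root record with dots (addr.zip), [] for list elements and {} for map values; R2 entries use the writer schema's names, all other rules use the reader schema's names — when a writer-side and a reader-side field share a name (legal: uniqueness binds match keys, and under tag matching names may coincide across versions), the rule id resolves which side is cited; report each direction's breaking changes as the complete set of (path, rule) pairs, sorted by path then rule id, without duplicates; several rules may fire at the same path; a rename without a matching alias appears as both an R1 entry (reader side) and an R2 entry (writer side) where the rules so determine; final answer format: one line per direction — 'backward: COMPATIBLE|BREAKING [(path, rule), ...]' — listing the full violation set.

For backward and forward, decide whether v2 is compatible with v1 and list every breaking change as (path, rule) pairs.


in Device below, arrows point writer -> reader
backward for Device (reader v2, writer v1):
  list<int32> -> list<int32>, writer required: extras aligns to extras
  Address -> Address, writer required: audit aligns to audit
  int64 -> int64, writer required: retries aligns to retries
  float32 -> float32, writer required: rating aligns to rating
  int32 -> int32, writer required: quantity aligns to quantity
  float32 -> float32, writer required: latitude aligns to latitude
  bool -> bool, writer required: audit.enabled aligns to audit.enabled
  float32 -> float32, writer optional: audit.score aligns to audit.score
  float32 -> float32, writer required: audit.latitude aligns to audit.factor
  audit.zip: no writer match
  => backward: COMPATIBLE
forward for Device (reader v1, writer v2):
  list<int32> -> list<int32>, writer required: extras aligns to extras
  Address -> Address, writer required: audit aligns to audit
  int64 -> int64, writer required: retries aligns to retries
  float32 -> float32, writer required: rating aligns to rating
  int32 -> int32, writer required: quantity aligns to quantity
  float32 -> float32, writer required: latitude aligns to latitude
  bool -> bool, writer required: audit.enabled aligns to audit.enabled
  float32 -> float32, writer optional: audit.score aligns to audit.score
  audit.factor: no writer match
  audit.latitude (writer side), unknown to reader
  audit.zip (writer side), unknown to reader
  => forward: COMPATIBLE

backward: COMPATIBLE []; forward: COMPATIBLE []


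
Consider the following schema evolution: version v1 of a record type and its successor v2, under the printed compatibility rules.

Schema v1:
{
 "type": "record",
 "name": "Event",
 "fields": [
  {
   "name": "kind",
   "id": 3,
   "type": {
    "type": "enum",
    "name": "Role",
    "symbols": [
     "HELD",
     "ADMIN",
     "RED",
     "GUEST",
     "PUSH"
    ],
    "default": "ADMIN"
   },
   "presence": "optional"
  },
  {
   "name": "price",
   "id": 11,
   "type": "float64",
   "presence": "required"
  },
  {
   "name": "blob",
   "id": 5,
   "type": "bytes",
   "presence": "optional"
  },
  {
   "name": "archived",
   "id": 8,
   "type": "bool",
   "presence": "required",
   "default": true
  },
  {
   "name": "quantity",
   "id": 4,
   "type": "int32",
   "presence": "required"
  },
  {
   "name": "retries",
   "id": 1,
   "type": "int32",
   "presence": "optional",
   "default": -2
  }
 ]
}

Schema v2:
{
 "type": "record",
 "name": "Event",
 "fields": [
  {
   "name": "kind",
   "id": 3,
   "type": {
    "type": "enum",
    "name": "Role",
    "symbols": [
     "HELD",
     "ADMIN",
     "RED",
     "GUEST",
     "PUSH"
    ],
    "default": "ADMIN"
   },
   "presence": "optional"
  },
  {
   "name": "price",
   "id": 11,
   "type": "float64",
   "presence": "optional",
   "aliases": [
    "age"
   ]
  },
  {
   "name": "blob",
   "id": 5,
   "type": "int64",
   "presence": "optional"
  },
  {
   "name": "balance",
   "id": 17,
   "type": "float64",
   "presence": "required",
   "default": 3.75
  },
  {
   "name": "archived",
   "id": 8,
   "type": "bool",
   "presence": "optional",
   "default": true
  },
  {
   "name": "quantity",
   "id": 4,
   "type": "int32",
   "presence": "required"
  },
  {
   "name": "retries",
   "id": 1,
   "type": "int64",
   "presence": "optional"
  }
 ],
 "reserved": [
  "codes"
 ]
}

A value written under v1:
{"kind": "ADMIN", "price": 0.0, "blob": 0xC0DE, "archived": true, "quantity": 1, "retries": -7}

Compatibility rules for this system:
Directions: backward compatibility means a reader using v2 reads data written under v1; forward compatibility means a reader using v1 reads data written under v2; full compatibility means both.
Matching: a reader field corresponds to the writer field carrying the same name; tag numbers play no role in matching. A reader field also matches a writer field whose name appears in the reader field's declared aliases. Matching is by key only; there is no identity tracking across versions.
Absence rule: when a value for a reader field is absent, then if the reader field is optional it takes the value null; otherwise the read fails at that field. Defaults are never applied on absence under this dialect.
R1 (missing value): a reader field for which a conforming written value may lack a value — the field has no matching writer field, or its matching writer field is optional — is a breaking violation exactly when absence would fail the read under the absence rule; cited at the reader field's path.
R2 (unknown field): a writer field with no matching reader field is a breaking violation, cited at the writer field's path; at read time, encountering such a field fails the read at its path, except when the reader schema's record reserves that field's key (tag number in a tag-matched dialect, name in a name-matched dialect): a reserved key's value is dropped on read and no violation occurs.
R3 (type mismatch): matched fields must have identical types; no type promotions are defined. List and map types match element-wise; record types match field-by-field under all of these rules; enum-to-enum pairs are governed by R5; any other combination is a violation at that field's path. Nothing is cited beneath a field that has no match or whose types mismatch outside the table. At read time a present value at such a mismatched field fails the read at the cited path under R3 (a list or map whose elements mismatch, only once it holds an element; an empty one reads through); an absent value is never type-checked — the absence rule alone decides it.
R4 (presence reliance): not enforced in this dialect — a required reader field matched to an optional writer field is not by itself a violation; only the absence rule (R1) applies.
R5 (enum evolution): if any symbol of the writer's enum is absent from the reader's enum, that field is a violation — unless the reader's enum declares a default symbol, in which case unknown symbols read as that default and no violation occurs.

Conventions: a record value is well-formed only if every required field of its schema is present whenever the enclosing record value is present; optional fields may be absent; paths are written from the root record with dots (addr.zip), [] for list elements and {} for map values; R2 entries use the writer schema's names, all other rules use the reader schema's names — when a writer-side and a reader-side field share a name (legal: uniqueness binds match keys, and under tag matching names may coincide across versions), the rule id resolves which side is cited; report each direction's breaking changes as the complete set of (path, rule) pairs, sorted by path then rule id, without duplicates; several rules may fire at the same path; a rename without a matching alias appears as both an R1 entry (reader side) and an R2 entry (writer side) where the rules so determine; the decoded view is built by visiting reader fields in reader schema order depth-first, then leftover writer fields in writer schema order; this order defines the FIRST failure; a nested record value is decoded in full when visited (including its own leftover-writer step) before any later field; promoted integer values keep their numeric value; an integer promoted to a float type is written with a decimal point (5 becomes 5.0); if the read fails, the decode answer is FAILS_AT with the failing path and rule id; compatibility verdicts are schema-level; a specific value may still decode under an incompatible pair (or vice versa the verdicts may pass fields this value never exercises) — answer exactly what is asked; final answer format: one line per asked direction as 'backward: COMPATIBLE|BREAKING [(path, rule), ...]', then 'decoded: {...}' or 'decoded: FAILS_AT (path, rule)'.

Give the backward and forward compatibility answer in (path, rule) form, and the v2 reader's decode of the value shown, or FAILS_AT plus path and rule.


backward: BREAKING [(balance, R1), (blob, R3), (retries, R3)]; forward: BREAKING [(archived, R1), (balance, R2), (blob, R3), (price, R1), (retries, R3)]; decoded: FAILS_AT (blob, R3)

arrows below run writer -> reader for Event
backward on Event — v2 reading data written by v1:
  kind: Role -> Role, writer optional; from kind
  price: float64 -> float64, writer required; from price
  blob: bytes -> int64, writer optional; from blob
  no writer field matches reader balance
  archived: bool -> bool, writer required; from archived
  quantity: int32 -> int32, writer required; from quantity
  retries: int32 -> int64, writer optional; from retries
  rule R1 violated at balance
  rule R3 violated at blob
  rule R3 violated at retries
  => backward verdict for Event: BREAKING, 3 violation(s)
forward on Event — v1 reading data written by v2:
  kind: Role -> Role, writer optional; from kind
  price: float64 -> float64, writer optional; from price
  blob: int64 -> bytes, writer optional; from blob
  archived: bool -> bool, writer optional; from archived
  quantity: int32 -> int32, writer required; from quantity
  retries: int64 -> int32, writer optional; from retries
  leftover writer field: balance
  rule R1 violated at archived
  rule R2 violated at balance
  rule R3 violated at blob
  rule R1 violated at price
  rule R3 violated at retries
  => forward verdict for Event: BREAKING, 5 violation(s)
decode (reader v2):
  kind := "ADMIN"
  price := 0.0
  read fails at blob under R3
  => FAILS_AT (blob, R3)
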